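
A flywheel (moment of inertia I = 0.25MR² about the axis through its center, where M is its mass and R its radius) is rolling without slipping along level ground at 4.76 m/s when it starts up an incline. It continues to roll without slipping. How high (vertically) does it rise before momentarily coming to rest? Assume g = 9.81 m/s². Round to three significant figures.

h ≈ 1.44 m

For this body I = 0.25MR², i.e. k = I/(MR²) = 0.25.
Since it rolls without slipping, ω = v/R and KE = ½Mv² + ½Iω² = ½(1+k)Mv² = (5/8)Mv².
At the top the kinetic energy is zero, so (5/8)Mv₀² = Mgh.
Thus h = (1+k)v₀²/(2g) = 1.25 × 4.76² / (2 × 9.81) ≈ 1.44 m.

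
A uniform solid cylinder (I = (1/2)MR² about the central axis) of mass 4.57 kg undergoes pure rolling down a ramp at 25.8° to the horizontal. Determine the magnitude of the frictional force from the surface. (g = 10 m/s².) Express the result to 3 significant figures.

Here I = (1/2)MR², so the shape factor k = I/(MR²) = 0.5.
Translational: Mg sinθ − f = Ma. Rotational about the CM: fR = Iα = kMRa, so f = kMa.
Combining, a = g sinθ/(1+k) and f = kMa = kMg sinθ/(1+k).
f = 0.5 × 4.57 × 10 × sin25.8° / 1.5 ≈ 6.63 N.

f ≈ 6.63 N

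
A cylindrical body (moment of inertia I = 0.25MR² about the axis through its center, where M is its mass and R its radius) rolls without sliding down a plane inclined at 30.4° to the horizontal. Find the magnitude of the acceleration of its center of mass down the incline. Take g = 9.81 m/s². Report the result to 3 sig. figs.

a ≈ 3.97 m/s²

With I = 0.25MR², the ratio k = I/(MR²) is 0.25.
Along the incline Mg sinθ − f = Ma, and torque about the center fR = Iα = kMR²(a/R) gives f = kMa.
Eliminating f: Mg sinθ = (1+k)Ma, so a = g sinθ/(1+k) = 9.81 × sin30.4° / 1.25 ≈ 3.97 m/s².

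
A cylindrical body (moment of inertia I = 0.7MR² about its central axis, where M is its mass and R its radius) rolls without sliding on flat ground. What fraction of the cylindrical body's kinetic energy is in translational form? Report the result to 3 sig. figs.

fraction ≈ 0.588

The moment of inertia is 0.7MR², giving k ≡ I/(MR²) = 0.7.
With ω = v/R, KE_trans = ½Mv² and KE_rot = ½Iω² = ½kMv², so KE_total = ½(1+k)Mv².
The translational fraction is therefore 1/(1+k) = 1/1.7 ≈ 0.588.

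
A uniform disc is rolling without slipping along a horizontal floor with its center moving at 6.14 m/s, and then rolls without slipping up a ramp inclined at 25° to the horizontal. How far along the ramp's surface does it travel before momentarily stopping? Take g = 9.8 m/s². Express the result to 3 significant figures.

With I = (1/2)MR², the ratio k = I/(MR²) is 0.5.
Pure rolling means v = ωR; then KE = ½Mv² + ½I(v/R)² = ½(1+k)Mv² = (3/4)Mv².
Setting this equal to Mgh gives the vertical rise h = (1+k)v₀²/(2g) = 1.5×6.14²/(2×9.8) = 2.885 m.
Along the incline, d = h/sinθ = 2.885/sin25° ≈ 6.83 m.

d ≈ 6.83 m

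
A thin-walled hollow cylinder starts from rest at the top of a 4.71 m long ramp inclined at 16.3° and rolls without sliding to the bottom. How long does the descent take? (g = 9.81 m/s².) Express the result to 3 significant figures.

t ≈ 2.62 s

The moment of inertia is MR², giving k ≡ I/(MR²) = 1.
Along the incline Mg sinθ − f = Ma, and torque about the center fR = Iα = kMR²(a/R) gives f = kMa.
Hence a = g sinθ/(1+k) = 9.81×sin16.3°/2 = 1.377 m/s².
With constant a from rest, t = √(2L/a) = √(2·4.71/1.377) ≈ 2.62 s.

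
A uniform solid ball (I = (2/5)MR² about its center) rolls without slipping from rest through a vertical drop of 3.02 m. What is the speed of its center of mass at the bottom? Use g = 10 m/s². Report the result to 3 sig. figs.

With I = (2/5)MR², the ratio k = I/(MR²) is 0.4.
Rolling without slipping gives ω = v/R, so the total kinetic energy is ½Mv² + ½Iω² = ½(1+k)Mv² = (7/10)Mv².
Energy conservation: Mgh = (7/10)Mv², so v = √(2gh/(1+k)) = √(2 × 10 × 3.02 / 1.4) ≈ 6.57 m/s.

v ≈ 6.57 m/s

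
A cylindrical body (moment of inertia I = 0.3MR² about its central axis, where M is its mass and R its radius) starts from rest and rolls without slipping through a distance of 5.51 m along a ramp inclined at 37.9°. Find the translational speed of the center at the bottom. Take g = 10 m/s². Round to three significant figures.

Here I = 0.3MR², so the shape factor k = I/(MR²) = 0.3.
Rolling without slipping gives ω = v/R, so the total kinetic energy is ½Mv² + ½Iω² = ½(1+k)Mv² = (13/20)Mv².
The vertical drop is h = L sinθ = 5.51 × sin37.9° = 3.385 m.
Setting Mgh = (13/20)Mv² gives v = √(2gh/(1+k)) = √(2·10·3.385/1.3) ≈ 7.22 m/s.

v ≈ 7.22 m/s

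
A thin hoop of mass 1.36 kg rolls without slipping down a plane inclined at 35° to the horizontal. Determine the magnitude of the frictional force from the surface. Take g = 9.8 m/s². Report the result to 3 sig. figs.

f ≈ 3.82 N

The moment of inertia is MR², giving k ≡ I/(MR²) = 1.
Translational: Mg sinθ − f = Ma. Rotational about the CM: fR = Iα = kMRa, so f = kMa.
Combining, a = g sinθ/(1+k) and f = kMa = kMg sinθ/(1+k).
f = 1 × 1.36 × 9.8 × sin35° / 2 ≈ 3.82 N.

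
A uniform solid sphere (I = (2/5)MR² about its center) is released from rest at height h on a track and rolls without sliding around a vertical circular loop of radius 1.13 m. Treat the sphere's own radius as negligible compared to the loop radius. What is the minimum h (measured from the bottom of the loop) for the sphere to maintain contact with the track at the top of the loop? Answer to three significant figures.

h_min ≈ 3.05 m

With I = (2/5)MR², the ratio k = I/(MR²) is 0.4.
At the top, contact is just lost when gravity alone supplies the centripetal force: Mg = Mv_top²/r, i.e. v_top² = gr.
With ω = v/R, the kinetic energy at speed v is ½(1+k)Mv² = (7/10)Mv².
Energy conservation from release (height h) to the top (height 2r): Mgh = Mg(2r) + (7/10)M·gr.
Thus h_min = 2r + (1+k)r/2 = r(2 + 1.4/2) = 1.13 × 2.7 ≈ 3.05 m.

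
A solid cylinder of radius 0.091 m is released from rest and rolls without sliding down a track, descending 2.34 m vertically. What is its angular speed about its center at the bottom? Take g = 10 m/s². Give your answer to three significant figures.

For this body I = (1/2)MR², i.e. k = I/(MR²) = 0.5.
Pure rolling means v = ωR; then KE = ½Mv² + ½I(v/R)² = ½(1+k)Mv² = (3/4)Mv².
Energy conservation Mgh = ½(1+k)Mv² gives v = √(2gh/(1+k)) = √(2 × 10 × 2.34 / 1.5) = 5.586 m/s.
The angular speed follows from ω = v/R = 5.586/0.091 ≈ 61.4 rad/s.

ω ≈ 61.4 rad/s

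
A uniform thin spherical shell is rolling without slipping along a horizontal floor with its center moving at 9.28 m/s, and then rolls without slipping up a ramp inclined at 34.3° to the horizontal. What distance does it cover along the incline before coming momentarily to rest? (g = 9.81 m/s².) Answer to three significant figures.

d ≈ 13.0 m

For this body I = (2/3)MR², i.e. k = I/(MR²) = 2/3.
Pure rolling means v = ωR; then KE = ½Mv² + ½I(v/R)² = ½(1+k)Mv² = (5/6)Mv².
Setting this equal to Mgh gives the vertical rise h = (1+k)v₀²/(2g) = 1.667×9.28²/(2×9.81) = 7.316 m.
Along the incline, d = h/sinθ = 7.316/sin34.3° ≈ 13.0 m.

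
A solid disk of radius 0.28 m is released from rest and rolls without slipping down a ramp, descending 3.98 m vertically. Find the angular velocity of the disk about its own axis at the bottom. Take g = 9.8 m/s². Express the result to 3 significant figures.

ω ≈ 25.8 rad/s

With I = (1/2)MR², the ratio k = I/(MR²) is 0.5.
Since it rolls without slipping, ω = v/R and KE = ½Mv² + ½Iω² = ½(1+k)Mv² = (3/4)Mv².
Energy conservation Mgh = ½(1+k)Mv² gives v = √(2gh/(1+k)) = √(2 × 9.8 × 3.98 / 1.5) = 7.211 m/s.
The angular speed follows from ω = v/R = 7.211/0.28 ≈ 25.8 rad/s.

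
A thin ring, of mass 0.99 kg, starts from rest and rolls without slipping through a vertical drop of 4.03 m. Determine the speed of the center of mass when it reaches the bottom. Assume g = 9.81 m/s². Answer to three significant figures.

The moment of inertia is MR², giving k ≡ I/(MR²) = 1.
Since it rolls without slipping, ω = v/R and KE = ½Mv² + ½Iω² = ½(1+k)Mv² = Mv².
Setting Mgh = Mv² gives v = √(2gh/(1+k)) = √(2·9.81·4.03/2) ≈ 6.29 m/s.

v ≈ 6.29 m/s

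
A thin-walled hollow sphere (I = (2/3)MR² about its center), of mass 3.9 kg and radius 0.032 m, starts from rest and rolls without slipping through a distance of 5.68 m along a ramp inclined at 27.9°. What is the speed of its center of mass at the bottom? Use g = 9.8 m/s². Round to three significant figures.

v ≈ 5.59 m/s

Here I = (2/3)MR², so the shape factor k = I/(MR²) = 2/3.
Rolling without slipping gives ω = v/R, so the total kinetic energy is ½Mv² + ½Iω² = ½(1+k)Mv² = (5/6)Mv².
The vertical drop is h = L sinθ = 5.68 × sin27.9° = 2.658 m.
Energy conservation: Mgh = (5/6)Mv², so v = √(2gh/(1+k)) = √(2 × 9.8 × 2.658 / 1.667) ≈ 5.59 m/s.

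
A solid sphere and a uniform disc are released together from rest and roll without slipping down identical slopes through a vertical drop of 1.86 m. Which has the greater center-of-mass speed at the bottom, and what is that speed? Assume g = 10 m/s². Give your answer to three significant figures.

For rolling without slipping, Mgh = ½(1+k)Mv² where k = I/(MR²), so v = √(2gh/(1+k)).
Solid sphere: k = 0.4, giving v = √(2×10×1.86/1.4) = 5.155 m/s.
Uniform disc: k = 0.5, giving v = √(2×10×1.86/1.5) = 4.98 m/s.
The smaller k wins: the solid sphere, at ≈ 5.15 m/s.

the solid sphere, at v ≈ 5.15 m/s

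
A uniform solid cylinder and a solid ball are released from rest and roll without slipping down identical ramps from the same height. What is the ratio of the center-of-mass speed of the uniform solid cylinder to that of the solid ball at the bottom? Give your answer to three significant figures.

Each satisfies Mgh = ½(1+k)Mv² with k = I/(MR²), so v ∝ 1/√(1+k).
For the uniform solid cylinder k = 0.5; for the solid ball k = 0.4.
v₁/v₂ = √((1+k₂)/(1+k₁)) = √(1.4/1.5) ≈ 0.966.

v_ratio ≈ 0.966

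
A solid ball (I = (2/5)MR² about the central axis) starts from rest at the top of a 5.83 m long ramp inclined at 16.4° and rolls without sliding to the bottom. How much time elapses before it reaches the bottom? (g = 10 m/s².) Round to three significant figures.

With I = (2/5)MR², the ratio k = I/(MR²) is 0.4.
Along the incline Mg sinθ − f = Ma, and torque about the center fR = Iα = kMR²(a/R) gives f = kMa.
Hence a = g sinθ/(1+k) = 10×sin16.4°/1.4 = 2.017 m/s².
With constant a from rest, t = √(2L/a) = √(2·5.83/2.017) ≈ 2.40 s.

t ≈ 2.40 s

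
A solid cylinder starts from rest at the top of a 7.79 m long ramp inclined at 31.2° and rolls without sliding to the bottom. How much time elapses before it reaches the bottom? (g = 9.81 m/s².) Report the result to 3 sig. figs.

Here I = (1/2)MR², so the shape factor k = I/(MR²) = 0.5.
Along the incline Mg sinθ − f = Ma, and torque about the center fR = Iα = kMR²(a/R) gives f = kMa.
Hence a = g sinθ/(1+k) = 9.81×sin31.2°/1.5 = 3.388 m/s².
Starting from rest, L = ½at², so t = √(2L/a) = √(2×7.79/3.388) ≈ 2.14 s.

t ≈ 2.14 s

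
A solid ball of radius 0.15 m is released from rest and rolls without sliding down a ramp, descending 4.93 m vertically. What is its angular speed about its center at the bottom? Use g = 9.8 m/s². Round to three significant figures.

ω ≈ 55.4 rad/s

For this body I = (2/5)MR², i.e. k = I/(MR²) = 0.4.
Since it rolls without slipping, ω = v/R and KE = ½Mv² + ½Iω² = ½(1+k)Mv² = (7/10)Mv².
Energy conservation Mgh = ½(1+k)Mv² gives v = √(2gh/(1+k)) = √(2 × 9.8 × 4.93 / 1.4) = 8.308 m/s.
Then ω = v/R = 8.308 / 0.15 ≈ 55.4 rad/s.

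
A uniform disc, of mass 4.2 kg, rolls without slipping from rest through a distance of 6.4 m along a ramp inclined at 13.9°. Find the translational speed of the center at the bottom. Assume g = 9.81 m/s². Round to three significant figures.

For this body I = (1/2)MR², i.e. k = I/(MR²) = 0.5.
Pure rolling means v = ωR; then KE = ½Mv² + ½I(v/R)² = ½(1+k)Mv² = (3/4)Mv².
The vertical drop is h = L sinθ = 6.4 × sin13.9° = 1.537 m.
Energy conservation: Mgh = (3/4)Mv², so v = √(2gh/(1+k)) = √(2 × 9.81 × 1.537 / 1.5) ≈ 4.48 m/s.

v ≈ 4.48 m/s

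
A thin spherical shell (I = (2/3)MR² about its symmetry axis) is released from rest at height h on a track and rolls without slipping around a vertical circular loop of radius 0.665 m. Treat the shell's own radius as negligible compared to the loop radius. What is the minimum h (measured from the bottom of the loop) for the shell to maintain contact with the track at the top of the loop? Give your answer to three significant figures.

h_min ≈ 1.88 m

For this body I = (2/3)MR², i.e. k = I/(MR²) = 2/3.
At the top of the loop, the minimum-contact condition is Mg = Mv_top²/r, so v_top² = gr.
With ω = v/R, the kinetic energy at speed v is ½(1+k)Mv² = (5/6)Mv².
Energy conservation from release (height h) to the top (height 2r): Mgh = Mg(2r) + (5/6)M·gr.
Thus h_min = 2r + (1+k)r/2 = r(2 + 1.667/2) = 0.665 × 2.833 ≈ 1.88 m.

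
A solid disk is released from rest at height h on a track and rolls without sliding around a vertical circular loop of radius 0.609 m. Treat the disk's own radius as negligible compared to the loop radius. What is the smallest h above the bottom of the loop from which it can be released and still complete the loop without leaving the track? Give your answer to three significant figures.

h_min ≈ 1.67 m

Here I = (1/2)MR², so the shape factor k = I/(MR²) = 0.5.
At the top of the loop, the minimum-contact condition is Mg = Mv_top²/r, so v_top² = gr.
With ω = v/R, the kinetic energy at speed v is ½(1+k)Mv² = (3/4)Mv².
Energy conservation from release (height h) to the top (height 2r): Mgh = Mg(2r) + (3/4)M·gr.
Thus h_min = 2r + (1+k)r/2 = r(2 + 1.5/2) = 0.609 × 2.75 ≈ 1.67 m.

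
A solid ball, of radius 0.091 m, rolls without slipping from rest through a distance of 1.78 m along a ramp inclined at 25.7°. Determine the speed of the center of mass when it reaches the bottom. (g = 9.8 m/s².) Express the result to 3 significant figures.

v ≈ 3.29 m/s

The moment of inertia is (2/5)MR², giving k ≡ I/(MR²) = 0.4.
The rolling condition ω = v/R makes the rotational term ½I(v/R)² = ½kMv², so KE_total = ½(1+k)Mv² = (7/10)Mv².
The vertical drop is h = L sinθ = 1.78 × sin25.7° = 0.7719 m.
Setting Mgh = (7/10)Mv² gives v = √(2gh/(1+k)) = √(2·9.8·0.7719/1.4) ≈ 3.29 m/s.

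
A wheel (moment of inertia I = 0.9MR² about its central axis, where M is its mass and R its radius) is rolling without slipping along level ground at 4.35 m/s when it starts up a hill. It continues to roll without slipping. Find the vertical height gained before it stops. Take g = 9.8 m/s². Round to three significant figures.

Here I = 0.9MR², so the shape factor k = I/(MR²) = 0.9.
Pure rolling means v = ωR; then KE = ½Mv² + ½I(v/R)² = ½(1+k)Mv² = (19/20)Mv².
At the top the kinetic energy is zero, so (19/20)Mv₀² = Mgh.
Thus h = (1+k)v₀²/(2g) = 1.9 × 4.35² / (2 × 9.8) ≈ 1.83 m.

h ≈ 1.83 m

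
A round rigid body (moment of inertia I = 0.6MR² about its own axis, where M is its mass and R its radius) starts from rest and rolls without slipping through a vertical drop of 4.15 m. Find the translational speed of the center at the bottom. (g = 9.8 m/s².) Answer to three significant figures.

Here I = 0.6MR², so the shape factor k = I/(MR²) = 0.6.
Since it rolls without slipping, ω = v/R and KE = ½Mv² + ½Iω² = ½(1+k)Mv² = (4/5)Mv².
Setting Mgh = (4/5)Mv² gives v = √(2gh/(1+k)) = √(2·9.8·4.15/1.6) ≈ 7.13 m/s.

v ≈ 7.13 m/s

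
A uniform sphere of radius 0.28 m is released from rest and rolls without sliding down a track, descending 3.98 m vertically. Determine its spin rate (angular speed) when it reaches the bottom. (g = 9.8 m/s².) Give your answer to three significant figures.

ω ≈ 26.7 rad/s

The moment of inertia is (2/5)MR², giving k ≡ I/(MR²) = 0.4.
The rolling condition ω = v/R makes the rotational term ½I(v/R)² = ½kMv², so KE_total = ½(1+k)Mv² = (7/10)Mv².
Energy conservation Mgh = ½(1+k)Mv² gives v = √(2gh/(1+k)) = √(2 × 9.8 × 3.98 / 1.4) = 7.465 m/s.
Then ω = v/R = 7.465 / 0.28 ≈ 26.7 rad/s.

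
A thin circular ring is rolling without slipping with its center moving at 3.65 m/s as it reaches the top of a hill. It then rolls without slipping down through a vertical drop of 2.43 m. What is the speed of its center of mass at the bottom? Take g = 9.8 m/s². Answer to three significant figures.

v ≈ 6.09 m/s

For this body I = MR², i.e. k = I/(MR²) = 1.
Since it rolls without slipping, ω = v/R and KE = ½Mv² + ½Iω² = ½(1+k)Mv² = Mv².
Energy conservation: Mv₀² + Mgh = Mv², so v² = v₀² + 2gh/(1+k).
v = √(3.65² + 2×9.8×2.43/2) = √37.14 ≈ 6.09 m/s.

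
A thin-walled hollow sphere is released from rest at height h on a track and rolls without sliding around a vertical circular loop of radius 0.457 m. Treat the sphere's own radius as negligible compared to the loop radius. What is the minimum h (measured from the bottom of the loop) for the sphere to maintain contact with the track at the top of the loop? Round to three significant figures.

h_min ≈ 1.29 m

The moment of inertia is (2/3)MR², giving k ≡ I/(MR²) = 2/3.
At the top, contact is just lost when gravity alone supplies the centripetal force: Mg = Mv_top²/r, i.e. v_top² = gr.
With ω = v/R, the kinetic energy at speed v is ½(1+k)Mv² = (5/6)Mv².
Energy conservation from release (height h) to the top (height 2r): Mgh = Mg(2r) + (5/6)M·gr.
Thus h_min = 2r + (1+k)r/2 = r(2 + 1.667/2) = 0.457 × 2.833 ≈ 1.29 m.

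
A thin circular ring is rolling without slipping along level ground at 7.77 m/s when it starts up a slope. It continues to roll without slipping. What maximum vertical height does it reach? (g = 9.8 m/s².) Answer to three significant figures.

h ≈ 6.16 m

With I = MR², the ratio k = I/(MR²) is 1.
Rolling without slipping gives ω = v/R, so the total kinetic energy is ½Mv² + ½Iω² = ½(1+k)Mv² = Mv².
At the top the kinetic energy is zero, so Mv₀² = Mgh.
Thus h = (1+k)v₀²/(2g) = 2 × 7.77² / (2 × 9.8) ≈ 6.16 m.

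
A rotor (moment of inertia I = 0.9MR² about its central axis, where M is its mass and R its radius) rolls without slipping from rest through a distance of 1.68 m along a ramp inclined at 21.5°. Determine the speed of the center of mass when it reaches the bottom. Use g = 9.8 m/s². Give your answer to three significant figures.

Here I = 0.9MR², so the shape factor k = I/(MR²) = 0.9.
Pure rolling means v = ωR; then KE = ½Mv² + ½I(v/R)² = ½(1+k)Mv² = (19/20)Mv².
The vertical drop is h = L sinθ = 1.68 × sin21.5° = 0.6157 m.
Setting Mgh = (19/20)Mv² gives v = √(2gh/(1+k)) = √(2·9.8·0.6157/1.9) ≈ 2.52 m/s.

v ≈ 2.52 m/s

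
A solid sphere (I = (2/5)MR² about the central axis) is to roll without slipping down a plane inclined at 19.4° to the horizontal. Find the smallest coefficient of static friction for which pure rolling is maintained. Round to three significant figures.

With I = (2/5)MR², the ratio k = I/(MR²) is 0.4.
Newton's second law down the slope: Mg sinθ − f = Ma. The torque equation fR = Iα (with α = a/R) gives f = kMa.
These give a = g sinθ/(1+k) and the required friction f = kMg sinθ/(1+k).
The normal force is N = Mg cosθ, so μ_min = f/N = k tanθ/(1+k).
μ_min = 0.4 × tan19.4° / 1.4 ≈ 0.101.

μ_min ≈ 0.101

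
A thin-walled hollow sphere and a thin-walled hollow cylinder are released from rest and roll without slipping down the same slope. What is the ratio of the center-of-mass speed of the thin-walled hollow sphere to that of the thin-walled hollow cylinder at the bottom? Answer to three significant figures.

v_ratio ≈ 1.10

Each satisfies Mgh = ½(1+k)Mv² with k = I/(MR²), so v ∝ 1/√(1+k).
For the thin-walled hollow sphere k = 2/3; for the thin-walled hollow cylinder k = 1.
v₁/v₂ = √((1+k₂)/(1+k₁)) = √(2/1.667) ≈ 1.10.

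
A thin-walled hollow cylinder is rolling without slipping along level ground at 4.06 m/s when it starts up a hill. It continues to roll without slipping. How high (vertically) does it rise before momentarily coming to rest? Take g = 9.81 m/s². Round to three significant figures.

The moment of inertia is MR², giving k ≡ I/(MR²) = 1.
Pure rolling means v = ωR; then KE = ½Mv² + ½I(v/R)² = ½(1+k)Mv² = Mv².
All of this converts to potential energy at the highest point: Mv₀² = Mgh.
Thus h = (1+k)v₀²/(2g) = 2 × 4.06² / (2 × 9.81) ≈ 1.68 m.

h ≈ 1.68 m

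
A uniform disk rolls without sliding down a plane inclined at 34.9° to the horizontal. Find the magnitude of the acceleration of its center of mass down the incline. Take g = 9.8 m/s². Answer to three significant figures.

a ≈ 3.74 m/s²

With I = (1/2)MR², the ratio k = I/(MR²) is 0.5.
Newton's second law down the slope: Mg sinθ − f = Ma. The torque equation fR = Iα (with α = a/R) gives f = kMa.
Eliminating f: Mg sinθ = (1+k)Ma, so a = g sinθ/(1+k) = 9.8 × sin34.9° / 1.5 ≈ 3.74 m/s².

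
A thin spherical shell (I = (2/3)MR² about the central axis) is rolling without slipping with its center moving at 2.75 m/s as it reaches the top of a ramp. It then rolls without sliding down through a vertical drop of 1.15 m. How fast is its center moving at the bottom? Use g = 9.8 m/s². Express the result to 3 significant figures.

The moment of inertia is (2/3)MR², giving k ≡ I/(MR²) = 2/3.
Rolling without slipping gives ω = v/R, so the total kinetic energy is ½Mv² + ½Iω² = ½(1+k)Mv² = (5/6)Mv².
Energy conservation: (5/6)Mv₀² + Mgh = (5/6)Mv², so v² = v₀² + 2gh/(1+k).
v = √(2.75² + 2×9.8×1.15/1.667) = √21.09 ≈ 4.59 m/s.

v ≈ 4.59 m/s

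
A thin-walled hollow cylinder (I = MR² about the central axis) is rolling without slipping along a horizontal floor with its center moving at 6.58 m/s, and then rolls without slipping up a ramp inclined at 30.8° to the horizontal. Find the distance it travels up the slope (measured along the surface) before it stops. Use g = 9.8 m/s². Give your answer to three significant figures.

d ≈ 8.63 m

For this body I = MR², i.e. k = I/(MR²) = 1.
The rolling condition ω = v/R makes the rotational term ½I(v/R)² = ½kMv², so KE_total = ½(1+k)Mv² = Mv².
Setting this equal to Mgh gives the vertical rise h = (1+k)v₀²/(2g) = 2×6.58²/(2×9.8) = 4.418 m.
Along the incline, d = h/sinθ = 4.418/sin30.8° ≈ 8.63 m.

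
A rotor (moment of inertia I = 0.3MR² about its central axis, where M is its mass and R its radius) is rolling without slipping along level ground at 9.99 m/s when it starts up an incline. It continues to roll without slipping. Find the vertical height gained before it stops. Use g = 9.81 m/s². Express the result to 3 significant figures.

h ≈ 6.61 m

Here I = 0.3MR², so the shape factor k = I/(MR²) = 0.3.
Rolling without slipping gives ω = v/R, so the total kinetic energy is ½Mv² + ½Iω² = ½(1+k)Mv² = (13/20)Mv².
At the top the kinetic energy is zero, so (13/20)Mv₀² = Mgh.
Thus h = (1+k)v₀²/(2g) = 1.3 × 9.99² / (2 × 9.81) ≈ 6.61 m.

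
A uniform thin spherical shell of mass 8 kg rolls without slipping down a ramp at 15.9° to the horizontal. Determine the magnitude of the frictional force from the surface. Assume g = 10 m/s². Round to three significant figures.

For this body I = (2/3)MR², i.e. k = I/(MR²) = 2/3.
Newton's second law down the slope: Mg sinθ − f = Ma. The torque equation fR = Iα (with α = a/R) gives f = kMa.
Combining, a = g sinθ/(1+k) and f = kMa = kMg sinθ/(1+k).
f = (2/3) × 8 × 10 × sin15.9° / 1.667 ≈ 8.77 N.

f ≈ 8.77 N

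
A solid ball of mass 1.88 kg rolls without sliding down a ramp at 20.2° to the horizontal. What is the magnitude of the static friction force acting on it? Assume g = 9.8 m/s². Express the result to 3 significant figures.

Here I = (2/5)MR², so the shape factor k = I/(MR²) = 0.4.
Newton's second law down the slope: Mg sinθ − f = Ma. The torque equation fR = Iα (with α = a/R) gives f = kMa.
Combining, a = g sinθ/(1+k) and f = kMa = kMg sinθ/(1+k).
f = 0.4 × 1.88 × 9.8 × sin20.2° / 1.4 ≈ 1.82 N.

f ≈ 1.82 N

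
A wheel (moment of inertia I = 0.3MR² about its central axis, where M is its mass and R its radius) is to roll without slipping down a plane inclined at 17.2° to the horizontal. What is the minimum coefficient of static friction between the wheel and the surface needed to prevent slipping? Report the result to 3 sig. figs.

μ_min ≈ 0.0714

For this body I = 0.3MR², i.e. k = I/(MR²) = 0.3.
Translational: Mg sinθ − f = Ma. Rotational about the CM: fR = Iα = kMRa, so f = kMa.
These give a = g sinθ/(1+k) and the required friction f = kMg sinθ/(1+k).
With N = Mg cosθ, the no-slip condition f ≤ μN gives μ_min = f/N = k tanθ/(1+k).
μ_min = 0.3 × tan17.2° / 1.3 ≈ 0.0714.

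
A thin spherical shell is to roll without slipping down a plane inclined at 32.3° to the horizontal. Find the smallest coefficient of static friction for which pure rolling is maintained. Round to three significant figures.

With I = (2/3)MR², the ratio k = I/(MR²) is 2/3.
Translational: Mg sinθ − f = Ma. Rotational about the CM: fR = Iα = kMRa, so f = kMa.
These give a = g sinθ/(1+k) and the required friction f = kMg sinθ/(1+k).
The normal force is N = Mg cosθ, so μ_min = f/N = k tanθ/(1+k).
μ_min = (2/3) × tan32.3° / 1.667 ≈ 0.253.

μ_min ≈ 0.253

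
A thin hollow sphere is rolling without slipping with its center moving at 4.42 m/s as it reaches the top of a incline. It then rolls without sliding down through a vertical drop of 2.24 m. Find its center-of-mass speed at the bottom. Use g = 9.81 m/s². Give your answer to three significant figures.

v ≈ 6.78 m/s

The moment of inertia is (2/3)MR², giving k ≡ I/(MR²) = 2/3.
Pure rolling means v = ωR; then KE = ½Mv² + ½I(v/R)² = ½(1+k)Mv² = (5/6)Mv².
Conserving energy between top and bottom: (5/6)Mv² = (5/6)Mv₀² + Mgh, hence v² = v₀² + 2gh/(1+k).
v = √(4.42² + 2×9.81×2.24/1.667) = √45.91 ≈ 6.78 m/s.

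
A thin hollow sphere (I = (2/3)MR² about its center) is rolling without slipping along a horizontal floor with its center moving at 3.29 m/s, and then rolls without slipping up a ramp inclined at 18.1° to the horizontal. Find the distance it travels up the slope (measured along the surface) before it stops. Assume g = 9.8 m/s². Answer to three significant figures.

The moment of inertia is (2/3)MR², giving k ≡ I/(MR²) = 2/3.
Rolling without slipping gives ω = v/R, so the total kinetic energy is ½Mv² + ½Iω² = ½(1+k)Mv² = (5/6)Mv².
Setting this equal to Mgh gives the vertical rise h = (1+k)v₀²/(2g) = 1.667×3.29²/(2×9.8) = 0.9204 m.
The distance along the slope is d = h/sinθ = 0.9204/sin18.1° ≈ 2.96 m.

d ≈ 2.96 m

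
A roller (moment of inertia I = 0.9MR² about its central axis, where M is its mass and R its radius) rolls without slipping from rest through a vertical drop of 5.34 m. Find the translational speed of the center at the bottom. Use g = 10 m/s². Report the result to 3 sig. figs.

Here I = 0.9MR², so the shape factor k = I/(MR²) = 0.9.
Pure rolling means v = ωR; then KE = ½Mv² + ½I(v/R)² = ½(1+k)Mv² = (19/20)Mv².
Energy conservation: Mgh = (19/20)Mv², so v = √(2gh/(1+k)) = √(2 × 10 × 5.34 / 1.9) ≈ 7.50 m/s.

v ≈ 7.50 m/s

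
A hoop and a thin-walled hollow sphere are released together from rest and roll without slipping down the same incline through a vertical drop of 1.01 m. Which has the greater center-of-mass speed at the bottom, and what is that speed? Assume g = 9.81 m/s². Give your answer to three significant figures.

the thin-walled hollow sphere, at v ≈ 3.45 m/s

For rolling without slipping, Mgh = ½(1+k)Mv² where k = I/(MR²), so v = √(2gh/(1+k)).
Hoop: k = 1, giving v = √(2×9.81×1.01/2) = 3.148 m/s.
Thin-walled hollow sphere: k = 2/3, giving v = √(2×9.81×1.01/1.667) = 3.448 m/s.
The smaller k wins: the thin-walled hollow sphere, at ≈ 3.45 m/s.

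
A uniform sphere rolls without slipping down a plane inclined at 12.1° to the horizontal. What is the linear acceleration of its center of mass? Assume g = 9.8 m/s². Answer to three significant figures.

The moment of inertia is (2/5)MR², giving k ≡ I/(MR²) = 0.4.
Translational: Mg sinθ − f = Ma. Rotational about the CM: fR = Iα = kMRa, so f = kMa.
Eliminating f: Mg sinθ = (1+k)Ma, so a = g sinθ/(1+k) = 9.8 × sin12.1° / 1.4 ≈ 1.47 m/s².

a ≈ 1.47 m/s²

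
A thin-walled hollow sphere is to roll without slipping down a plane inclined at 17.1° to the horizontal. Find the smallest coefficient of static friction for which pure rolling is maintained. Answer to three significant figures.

μ_min ≈ 0.123

With I = (2/3)MR², the ratio k = I/(MR²) is 2/3.
Translational: Mg sinθ − f = Ma. Rotational about the CM: fR = Iα = kMRa, so f = kMa.
These give a = g sinθ/(1+k) and the required friction f = kMg sinθ/(1+k).
With N = Mg cosθ, the no-slip condition f ≤ μN gives μ_min = f/N = k tanθ/(1+k).
μ_min = (2/3) × tan17.1° / 1.667 ≈ 0.123.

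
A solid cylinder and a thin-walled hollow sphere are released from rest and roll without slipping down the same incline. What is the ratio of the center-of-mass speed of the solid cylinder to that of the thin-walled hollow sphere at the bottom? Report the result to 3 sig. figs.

Each satisfies Mgh = ½(1+k)Mv² with k = I/(MR²), so v ∝ 1/√(1+k).
For the solid cylinder k = 0.5; for the thin-walled hollow sphere k = 2/3.
v₁/v₂ = √((1+k₂)/(1+k₁)) = √(1.667/1.5) ≈ 1.05.

v_ratio ≈ 1.05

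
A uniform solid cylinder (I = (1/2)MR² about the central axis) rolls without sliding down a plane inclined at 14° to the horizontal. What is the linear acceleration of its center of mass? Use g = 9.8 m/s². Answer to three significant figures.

a ≈ 1.58 m/s²

With I = (1/2)MR², the ratio k = I/(MR²) is 0.5.
Newton's second law down the slope: Mg sinθ − f = Ma. The torque equation fR = Iα (with α = a/R) gives f = kMa.
Eliminating f: Mg sinθ = (1+k)Ma, so a = g sinθ/(1+k) = 9.8 × sin14° / 1.5 ≈ 1.58 m/s².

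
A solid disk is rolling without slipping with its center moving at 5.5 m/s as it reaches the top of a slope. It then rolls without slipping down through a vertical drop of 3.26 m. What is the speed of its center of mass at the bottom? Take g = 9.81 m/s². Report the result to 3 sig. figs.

v ≈ 8.54 m/s

Here I = (1/2)MR², so the shape factor k = I/(MR²) = 0.5.
The rolling condition ω = v/R makes the rotational term ½I(v/R)² = ½kMv², so KE_total = ½(1+k)Mv² = (3/4)Mv².
Conserving energy between top and bottom: (3/4)Mv² = (3/4)Mv₀² + Mgh, hence v² = v₀² + 2gh/(1+k).
v = √(5.5² + 2×9.81×3.26/1.5) = √72.89 ≈ 8.54 m/s.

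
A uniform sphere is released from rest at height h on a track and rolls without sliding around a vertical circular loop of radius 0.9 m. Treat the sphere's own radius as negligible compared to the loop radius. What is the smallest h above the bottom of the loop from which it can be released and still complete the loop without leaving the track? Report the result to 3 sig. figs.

h_min ≈ 2.43 m

The moment of inertia is (2/5)MR², giving k ≡ I/(MR²) = 0.4.
At the top, contact is just lost when gravity alone supplies the centripetal force: Mg = Mv_top²/r, i.e. v_top² = gr.
With ω = v/R, the kinetic energy at speed v is ½(1+k)Mv² = (7/10)Mv².
Energy conservation from release (height h) to the top (height 2r): Mgh = Mg(2r) + (7/10)M·gr.
Thus h_min = 2r + (1+k)r/2 = r(2 + 1.4/2) = 0.9 × 2.7 ≈ 2.43 m.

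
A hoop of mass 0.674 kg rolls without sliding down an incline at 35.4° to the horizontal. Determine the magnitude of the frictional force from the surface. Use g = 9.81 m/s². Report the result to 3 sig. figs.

For this body I = MR², i.e. k = I/(MR²) = 1.
Translational: Mg sinθ − f = Ma. Rotational about the CM: fR = Iα = kMRa, so f = kMa.
Combining, a = g sinθ/(1+k) and f = kMa = kMg sinθ/(1+k).
f = 1 × 0.674 × 9.81 × sin35.4° / 2 ≈ 1.92 N.

f ≈ 1.92 N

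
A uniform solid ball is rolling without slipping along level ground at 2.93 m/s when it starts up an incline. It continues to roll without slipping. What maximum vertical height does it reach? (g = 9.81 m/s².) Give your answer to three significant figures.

For this body I = (2/5)MR², i.e. k = I/(MR²) = 0.4.
Since it rolls without slipping, ω = v/R and KE = ½Mv² + ½Iω² = ½(1+k)Mv² = (7/10)Mv².
At the top the kinetic energy is zero, so (7/10)Mv₀² = Mgh.
Thus h = (1+k)v₀²/(2g) = 1.4 × 2.93² / (2 × 9.81) ≈ 0.613 m.

h ≈ 0.613 m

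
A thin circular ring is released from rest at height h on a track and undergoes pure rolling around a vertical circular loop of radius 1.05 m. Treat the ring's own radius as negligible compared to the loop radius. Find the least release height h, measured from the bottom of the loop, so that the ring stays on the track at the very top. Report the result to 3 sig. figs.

h_min ≈ 3.15 m

The moment of inertia is MR², giving k ≡ I/(MR²) = 1.
At the top, contact is just lost when gravity alone supplies the centripetal force: Mg = Mv_top²/r, i.e. v_top² = gr.
With ω = v/R, the kinetic energy at speed v is ½(1+k)Mv² = Mv².
Energy conservation from release (height h) to the top (height 2r): Mgh = Mg(2r) + M·gr.
Thus h_min = 2r + (1+k)r/2 = r(2 + 2/2) = 1.05 × 3 ≈ 3.15 m.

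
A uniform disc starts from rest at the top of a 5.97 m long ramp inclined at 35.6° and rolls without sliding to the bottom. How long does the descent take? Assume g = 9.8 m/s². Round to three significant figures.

t ≈ 1.77 s

Here I = (1/2)MR², so the shape factor k = I/(MR²) = 0.5.
Along the incline Mg sinθ − f = Ma, and torque about the center fR = Iα = kMR²(a/R) gives f = kMa.
Hence a = g sinθ/(1+k) = 9.8×sin35.6°/1.5 = 3.803 m/s².
Starting from rest, L = ½at², so t = √(2L/a) = √(2×5.97/3.803) ≈ 1.77 s.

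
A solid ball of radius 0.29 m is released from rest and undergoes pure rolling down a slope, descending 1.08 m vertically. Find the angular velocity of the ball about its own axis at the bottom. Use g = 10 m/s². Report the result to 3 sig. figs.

The moment of inertia is (2/5)MR², giving k ≡ I/(MR²) = 0.4.
Rolling without slipping gives ω = v/R, so the total kinetic energy is ½Mv² + ½Iω² = ½(1+k)Mv² = (7/10)Mv².
Energy conservation Mgh = ½(1+k)Mv² gives v = √(2gh/(1+k)) = √(2 × 10 × 1.08 / 1.4) = 3.928 m/s.
Then ω = v/R = 3.928 / 0.29 ≈ 13.5 rad/s.

ω ≈ 13.5 rad/s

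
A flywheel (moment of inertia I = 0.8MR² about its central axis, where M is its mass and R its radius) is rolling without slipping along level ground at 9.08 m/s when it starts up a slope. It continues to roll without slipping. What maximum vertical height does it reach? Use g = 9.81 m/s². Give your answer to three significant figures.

h ≈ 7.56 m

Here I = 0.8MR², so the shape factor k = I/(MR²) = 0.8.
Rolling without slipping gives ω = v/R, so the total kinetic energy is ½Mv² + ½Iω² = ½(1+k)Mv² = (9/10)Mv².
All of this converts to potential energy at the highest point: (9/10)Mv₀² = Mgh.
Thus h = (1+k)v₀²/(2g) = 1.8 × 9.08² / (2 × 9.81) ≈ 7.56 m.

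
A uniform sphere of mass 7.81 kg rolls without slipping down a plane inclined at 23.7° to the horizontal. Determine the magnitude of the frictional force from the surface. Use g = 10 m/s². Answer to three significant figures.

Here I = (2/5)MR², so the shape factor k = I/(MR²) = 0.4.
Newton's second law down the slope: Mg sinθ − f = Ma. The torque equation fR = Iα (with α = a/R) gives f = kMa.
Combining, a = g sinθ/(1+k) and f = kMa = kMg sinθ/(1+k).
f = 0.4 × 7.81 × 10 × sin23.7° / 1.4 ≈ 8.97 N.

f ≈ 8.97 N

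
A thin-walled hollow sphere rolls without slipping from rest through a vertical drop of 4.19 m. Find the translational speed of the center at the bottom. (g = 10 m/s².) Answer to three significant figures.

For this body I = (2/3)MR², i.e. k = I/(MR²) = 2/3.
Since it rolls without slipping, ω = v/R and KE = ½Mv² + ½Iω² = ½(1+k)Mv² = (5/6)Mv².
Setting Mgh = (5/6)Mv² gives v = √(2gh/(1+k)) = √(2·10·4.19/1.667) ≈ 7.09 m/s.

v ≈ 7.09 m/s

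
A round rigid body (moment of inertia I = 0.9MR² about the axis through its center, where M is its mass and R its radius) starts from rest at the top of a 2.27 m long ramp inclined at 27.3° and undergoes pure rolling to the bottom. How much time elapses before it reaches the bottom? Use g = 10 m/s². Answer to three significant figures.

t ≈ 1.37 s

Here I = 0.9MR², so the shape factor k = I/(MR²) = 0.9.
Newton's second law down the slope: Mg sinθ − f = Ma. The torque equation fR = Iα (with α = a/R) gives f = kMa.
Hence a = g sinθ/(1+k) = 10×sin27.3°/1.9 = 2.414 m/s².
With constant a from rest, t = √(2L/a) = √(2·2.27/2.414) ≈ 1.37 s.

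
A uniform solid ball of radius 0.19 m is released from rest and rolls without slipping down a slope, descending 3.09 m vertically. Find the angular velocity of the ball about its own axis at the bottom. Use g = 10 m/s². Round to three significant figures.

ω ≈ 35.0 rad/s

The moment of inertia is (2/5)MR², giving k ≡ I/(MR²) = 0.4.
Since it rolls without slipping, ω = v/R and KE = ½Mv² + ½Iω² = ½(1+k)Mv² = (7/10)Mv².
Energy conservation Mgh = ½(1+k)Mv² gives v = √(2gh/(1+k)) = √(2 × 10 × 3.09 / 1.4) = 6.644 m/s.
Then ω = v/R = 6.644 / 0.19 ≈ 35.0 rad/s.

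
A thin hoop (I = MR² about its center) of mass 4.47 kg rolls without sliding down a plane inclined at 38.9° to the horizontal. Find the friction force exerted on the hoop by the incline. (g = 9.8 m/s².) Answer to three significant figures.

For this body I = MR², i.e. k = I/(MR²) = 1.
Translational: Mg sinθ − f = Ma. Rotational about the CM: fR = Iα = kMRa, so f = kMa.
Combining, a = g sinθ/(1+k) and f = kMa = kMg sinθ/(1+k).
f = 1 × 4.47 × 9.8 × sin38.9° / 2 ≈ 13.8 N.

f ≈ 13.8 N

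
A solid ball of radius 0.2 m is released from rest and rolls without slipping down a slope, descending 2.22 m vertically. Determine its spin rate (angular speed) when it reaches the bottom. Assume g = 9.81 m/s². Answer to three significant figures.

ω ≈ 27.9 rad/s

The moment of inertia is (2/5)MR², giving k ≡ I/(MR²) = 0.4.
Since it rolls without slipping, ω = v/R and KE = ½Mv² + ½Iω² = ½(1+k)Mv² = (7/10)Mv².
Energy conservation Mgh = ½(1+k)Mv² gives v = √(2gh/(1+k)) = √(2 × 9.81 × 2.22 / 1.4) = 5.578 m/s.
The angular speed follows from ω = v/R = 5.578/0.2 ≈ 27.9 rad/s.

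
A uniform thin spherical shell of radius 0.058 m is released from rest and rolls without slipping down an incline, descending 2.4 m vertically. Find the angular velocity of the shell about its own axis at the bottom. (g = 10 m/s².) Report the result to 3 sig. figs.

ω ≈ 92.5 rad/s

With I = (2/3)MR², the ratio k = I/(MR²) is 2/3.
Rolling without slipping gives ω = v/R, so the total kinetic energy is ½Mv² + ½Iω² = ½(1+k)Mv² = (5/6)Mv².
Energy conservation Mgh = ½(1+k)Mv² gives v = √(2gh/(1+k)) = √(2 × 10 × 2.4 / 1.667) = 5.367 m/s.
Then ω = v/R = 5.367 / 0.058 ≈ 92.5 rad/s.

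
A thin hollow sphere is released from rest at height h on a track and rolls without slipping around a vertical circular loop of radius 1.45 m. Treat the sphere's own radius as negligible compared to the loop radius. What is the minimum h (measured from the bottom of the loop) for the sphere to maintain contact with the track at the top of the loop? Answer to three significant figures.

h_min ≈ 4.11 m

Here I = (2/3)MR², so the shape factor k = I/(MR²) = 2/3.
At the top of the loop, the minimum-contact condition is Mg = Mv_top²/r, so v_top² = gr.
With ω = v/R, the kinetic energy at speed v is ½(1+k)Mv² = (5/6)Mv².
Energy conservation from release (height h) to the top (height 2r): Mgh = Mg(2r) + (5/6)M·gr.
Thus h_min = 2r + (1+k)r/2 = r(2 + 1.667/2) = 1.45 × 2.833 ≈ 4.11 m.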